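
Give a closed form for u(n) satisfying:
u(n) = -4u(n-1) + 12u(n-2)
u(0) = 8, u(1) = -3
Characteristic equation: x² + 4x - 12 = 0, which factors as (x - (-6))(x - (2)) = 0.
Roots r₁ = -6, r₂ = 2 (distinct).
General solution: u(n) = A·(-6)^n + B·(2)^n.
From u(0) = 8: A + B = 8.
From u(1) = -3: -6A + 2B = -3.
Solving: A = \frac{19}{8}, B = \frac{45}{8}.
So u(n) = \frac{19 \left(-6\right)^{n}}{8} + \frac{45 \cdot 2^{n}}{8}.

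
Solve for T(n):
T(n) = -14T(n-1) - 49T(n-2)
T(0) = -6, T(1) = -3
Characteristic equation: x² + 14x + 49 = 0, which is (x - (-7))².
Repeated root r = -7.
General solution: T(n) = (A + Bn)·(-7)^n.
From T(0) = -6: A = -6.
From T(1) = -3: (A + B)·(-7) = -3 ⇒ B = \frac{45}{7}.
So T(n) = \left(\frac{45 n}{7} - 6\right) \cdot (-7)^n.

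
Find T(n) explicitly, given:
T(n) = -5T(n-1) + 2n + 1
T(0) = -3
First-order linear with linear forcing.
Homogeneous solution: T_h(n) = A·(-5)^n.
Try particular T_p(n) = pn + q. Substituting:
  pn + q = -5(p(n-1) + q) + 2n + 1.
Matching the n-coefficient: p = -5p + 2 ⇒ p = \frac{1}{3}.
Matching constants: q = 5p - 5q + 1 ⇒ q = \frac{4}{9}.
General: T(n) = A·(-5)^n + \frac{n}{3} + \frac{4}{9}.
Apply T(0) = -3: A + \frac{4}{9} = -3 ⇒ A = - \frac{31}{9}.
So T(n) = - \frac{31 \left(-5\right)^{n}}{9} + \frac{n}{3} + \frac{4}{9}.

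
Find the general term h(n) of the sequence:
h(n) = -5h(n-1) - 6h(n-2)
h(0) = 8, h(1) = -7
Characteristic equation: x² + 5x + 6 = 0, which factors as (x - (-3))(x - (-2)) = 0.
Roots r₁ = -3, r₂ = -2 (distinct).
General solution: h(n) = A·(-3)^n + B·(-2)^n.
From h(0) = 8: A + B = 8.
From h(1) = -7: -3A - 2B = -7.
Solving: A = -9, B = 17.
So h(n) = 17 \left(-2\right)^{n} - 9 \left(-3\right)^{n}.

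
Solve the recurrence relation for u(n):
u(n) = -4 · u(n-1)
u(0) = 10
Pure geometric recurrence with ratio -4.
By induction u(n) = u(0) · (-4)^n = 10 \left(-4\right)^{n}.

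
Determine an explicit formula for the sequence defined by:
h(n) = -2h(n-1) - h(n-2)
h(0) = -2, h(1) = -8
Characteristic equation: x² + 2x + 1 = 0, which is (x - (-1))².
Repeated root r = -1.
General solution: h(n) = (A + Bn)·(-1)^n.
From h(0) = -2: A = -2.
From h(1) = -8: (A + B)·(-1) = -8 ⇒ B = 10.
So h(n) = \left(10 n - 2\right) \cdot (-1)^n.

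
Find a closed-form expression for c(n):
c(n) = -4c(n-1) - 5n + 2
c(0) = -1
First-order linear with linear forcing.
Homogeneous solution: c_h(n) = A·(-4)^n.
Try particular c_p(n) = pn + q. Substituting:
  pn + q = -4(p(n-1) + q) - 5n + 2.
Matching the n-coefficient: p = -4p - 5 ⇒ p = -1.
Matching constants: q = 4p - 4q + 2 ⇒ q = - \frac{2}{5}.
General: c(n) = A·(-4)^n - n - \frac{2}{5}.
Apply c(0) = -1: A - \frac{2}{5} = -1 ⇒ A = - \frac{3}{5}.
So c(n) = - \frac{3 \left(-4\right)^{n}}{5} - n - \frac{2}{5}.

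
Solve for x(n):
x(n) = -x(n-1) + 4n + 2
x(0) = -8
First-order linear with linear forcing.
Homogeneous solution: x_h(n) = A·(-1)^n.
Try particular x_p(n) = pn + q. Substituting:
  pn + q = -(p(n-1) + q) + 4n + 2.
Matching the n-coefficient: p = -p + 4 ⇒ p = 2.
Matching constants: q = p - q + 2 ⇒ q = 2.
General: x(n) = A·(-1)^n + 2 n + 2.
Apply x(0) = -8: A + 2 = -8 ⇒ A = -10.
So x(n) = - 10 \left(-1\right)^{n} + 2 n + 2.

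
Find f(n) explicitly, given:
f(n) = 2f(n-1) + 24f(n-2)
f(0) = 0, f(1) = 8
Characteristic equation: x² - 2x - 24 = 0, which factors as (x - (6))(x - (-4)) = 0.
Roots r₁ = 6, r₂ = -4 (distinct).
General solution: f(n) = A·(6)^n + B·(-4)^n.
From f(0) = 0: A + B = 0.
From f(1) = 8: 6A - 4B = 8.
Solving: A = \frac{4}{5}, B = - \frac{4}{5}.
So f(n) = - \frac{4 \left(-4\right)^{n}}{5} + \frac{4 \cdot 6^{n}}{5}.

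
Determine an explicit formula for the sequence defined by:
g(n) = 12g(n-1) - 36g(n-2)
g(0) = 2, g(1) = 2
Characteristic equation: x² - 12x + 36 = 0, which is (x - (6))².
Repeated root r = 6.
General solution: g(n) = (A + Bn)·(6)^n.
From g(0) = 2: A = 2.
From g(1) = 2: (A + B)·(6) = 2 ⇒ B = - \frac{5}{3}.
So g(n) = \left(2 - \frac{5 n}{3}\right) \cdot (6)^n.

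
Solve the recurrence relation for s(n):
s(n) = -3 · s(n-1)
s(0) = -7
Pure geometric recurrence with ratio -3.
By induction s(n) = s(0) · (-3)^n = - 7 \left(-3\right)^{n}.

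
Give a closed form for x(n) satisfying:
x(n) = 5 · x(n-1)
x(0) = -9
Pure geometric recurrence with ratio 5.
By induction x(n) = x(0) · (5)^n = - 9 \cdot 5^{n}.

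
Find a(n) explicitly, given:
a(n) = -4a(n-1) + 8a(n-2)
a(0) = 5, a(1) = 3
Characteristic equation: x² + 4x - 8 = 0.
Discriminant Δ = (-4)² + 4·(8) = 48.
Roots r₁,₂ = (-4 ± √48)/2, so r₁ = -2 + 2 \sqrt{3}, r₂ = - 2 \sqrt{3} - 2.
General solution: a(n) = A·r₁^n + B·r₂^n.
From the initial conditions, A + B = 5 and r₁A + r₂B = 3.
Since r₁ - r₂ = √48: A = (3 - (5)r₂)/√48 = \frac{13 \sqrt{3}}{12} + \frac{5}{2}, and B = 5 - A = \frac{5}{2} - \frac{13 \sqrt{3}}{12}.
So a(n) = \left(\frac{13 \sqrt{3}}{12} + \frac{5}{2}\right)\left(-2 + 2 \sqrt{3}\right)^n + \left(\frac{5}{2} - \frac{13 \sqrt{3}}{12}\right)\left(- 2 \sqrt{3} - 2\right)^n.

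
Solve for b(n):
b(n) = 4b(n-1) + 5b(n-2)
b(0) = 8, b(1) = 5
Characteristic equation: x² - 4x - 5 = 0, which factors as (x - (-1))(x - (5)) = 0.
Roots r₁ = -1, r₂ = 5 (distinct).
General solution: b(n) = A·(-1)^n + B·(5)^n.
From b(0) = 8: A + B = 8.
From b(1) = 5: -A + 5B = 5.
Solving: A = \frac{35}{6}, B = \frac{13}{6}.
So b(n) = \frac{35 \left(-1\right)^{n}}{6} + \frac{13 \cdot 5^{n}}{6}.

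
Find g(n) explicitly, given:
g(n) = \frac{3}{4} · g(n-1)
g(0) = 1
Pure geometric recurrence with ratio \frac{3}{4}.
By induction g(n) = g(0) · (\frac{3}{4})^n = \left(\frac{3}{4}\right)^{n}.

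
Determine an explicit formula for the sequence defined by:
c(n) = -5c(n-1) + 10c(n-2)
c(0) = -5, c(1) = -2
Characteristic equation: x² + 5x - 10 = 0.
Discriminant Δ = (-5)² + 4·(10) = 65.
Roots r₁,₂ = (-5 ± √65)/2, so r₁ = - \frac{5}{2} + \frac{\sqrt{65}}{2}, r₂ = - \frac{\sqrt{65}}{2} - \frac{5}{2}.
General solution: c(n) = A·r₁^n + B·r₂^n.
From the initial conditions, A + B = -5 and r₁A + r₂B = -2.
Since r₁ - r₂ = √65: A = (-2 - (-5)r₂)/√65 = - \frac{5}{2} - \frac{29 \sqrt{65}}{130}, and B = -5 - A = - \frac{5}{2} + \frac{29 \sqrt{65}}{130}.
So c(n) = \left(- \frac{5}{2} - \frac{29 \sqrt{65}}{130}\right)\left(- \frac{5}{2} + \frac{\sqrt{65}}{2}\right)^n + \left(- \frac{5}{2} + \frac{29 \sqrt{65}}{130}\right)\left(- \frac{\sqrt{65}}{2} - \frac{5}{2}\right)^n.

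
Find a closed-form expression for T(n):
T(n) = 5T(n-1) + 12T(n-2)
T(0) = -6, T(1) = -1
Characteristic equation: x² - 5x - 12 = 0.
Discriminant Δ = (5)² + 4·(12) = 73.
Roots r₁,₂ = (5 ± √73)/2, so r₁ = \frac{5}{2} + \frac{\sqrt{73}}{2}, r₂ = \frac{5}{2} - \frac{\sqrt{73}}{2}.
General solution: T(n) = A·r₁^n + B·r₂^n.
From the initial conditions, A + B = -6 and r₁A + r₂B = -1.
Since r₁ - r₂ = √73: A = (-1 - (-6)r₂)/√73 = -3 + \frac{14 \sqrt{73}}{73}, and B = -6 - A = -3 - \frac{14 \sqrt{73}}{73}.
So T(n) = \left(-3 + \frac{14 \sqrt{73}}{73}\right)\left(\frac{5}{2} + \frac{\sqrt{73}}{2}\right)^n + \left(-3 - \frac{14 \sqrt{73}}{73}\right)\left(\frac{5}{2} - \frac{\sqrt{73}}{2}\right)^n.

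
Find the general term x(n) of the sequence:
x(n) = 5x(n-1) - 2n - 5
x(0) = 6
First-order linear with linear forcing.
Homogeneous solution: x_h(n) = A·(5)^n.
Try particular x_p(n) = pn + q. Substituting:
  pn + q = 5(p(n-1) + q) - 2n - 5.
Matching the n-coefficient: p = 5p - 2 ⇒ p = \frac{1}{2}.
Matching constants: q = -5p + 5q - 5 ⇒ q = \frac{15}{8}.
General: x(n) = A·(5)^n + \frac{n}{2} + \frac{15}{8}.
Apply x(0) = 6: A + \frac{15}{8} = 6 ⇒ A = \frac{33}{8}.
So x(n) = \frac{33 \cdot 5^{n}}{8} + \frac{n}{2} + \frac{15}{8}.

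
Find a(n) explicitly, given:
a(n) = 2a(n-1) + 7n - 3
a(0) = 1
First-order linear with linear forcing.
Homogeneous solution: a_h(n) = A·(2)^n.
Try particular a_p(n) = pn + q. Substituting:
  pn + q = 2(p(n-1) + q) + 7n - 3.
Matching the n-coefficient: p = 2p + 7 ⇒ p = -7.
Matching constants: q = -2p + 2q - 3 ⇒ q = -11.
General: a(n) = A·(2)^n - 7 n - 11.
Apply a(0) = 1: A - 11 = 1 ⇒ A = 12.
So a(n) = 12 \cdot 2^{n} - 7 n - 11.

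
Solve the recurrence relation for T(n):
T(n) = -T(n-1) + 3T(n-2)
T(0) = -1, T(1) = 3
Characteristic equation: x² + x - 3 = 0.
Discriminant Δ = (-1)² + 4·(3) = 13.
Roots r₁,₂ = (-1 ± √13)/2, so r₁ = - \frac{1}{2} + \frac{\sqrt{13}}{2}, r₂ = - \frac{\sqrt{13}}{2} - \frac{1}{2}.
General solution: T(n) = A·r₁^n + B·r₂^n.
From the initial conditions, A + B = -1 and r₁A + r₂B = 3.
Since r₁ - r₂ = √13: A = (3 - (-1)r₂)/√13 = - \frac{1}{2} + \frac{5 \sqrt{13}}{26}, and B = -1 - A = - \frac{5 \sqrt{13}}{26} - \frac{1}{2}.
So T(n) = \left(- \frac{1}{2} + \frac{5 \sqrt{13}}{26}\right)\left(- \frac{1}{2} + \frac{\sqrt{13}}{2}\right)^n + \left(- \frac{5 \sqrt{13}}{26} - \frac{1}{2}\right)\left(- \frac{\sqrt{13}}{2} - \frac{1}{2}\right)^n.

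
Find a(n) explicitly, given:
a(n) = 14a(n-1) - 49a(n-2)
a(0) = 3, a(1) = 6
Characteristic equation: x² - 14x + 49 = 0, which is (x - (7))².
Repeated root r = 7.
General solution: a(n) = (A + Bn)·(7)^n.
From a(0) = 3: A = 3.
From a(1) = 6: (A + B)·(7) = 6 ⇒ B = - \frac{15}{7}.
So a(n) = \left(3 - \frac{15 n}{7}\right) \cdot (7)^n.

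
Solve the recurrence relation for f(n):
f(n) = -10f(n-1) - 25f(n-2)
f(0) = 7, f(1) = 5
Characteristic equation: x² + 10x + 25 = 0, which is (x - (-5))².
Repeated root r = -5.
General solution: f(n) = (A + Bn)·(-5)^n.
From f(0) = 7: A = 7.
From f(1) = 5: (A + B)·(-5) = 5 ⇒ B = -8.
So f(n) = \left(7 - 8 n\right) \cdot (-5)^n.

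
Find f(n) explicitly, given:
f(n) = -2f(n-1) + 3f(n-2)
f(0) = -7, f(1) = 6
Characteristic equation: x² + 2x - 3 = 0, which factors as (x - (1))(x - (-3)) = 0.
Roots r₁ = 1, r₂ = -3 (distinct).
General solution: f(n) = A·(1)^n + B·(-3)^n.
From f(0) = -7: A + B = -7.
From f(1) = 6: A - 3B = 6.
Solving: A = - \frac{15}{4}, B = - \frac{13}{4}.
So f(n) = - \frac{13 \left(-3\right)^{n}}{4} - \frac{15}{4}.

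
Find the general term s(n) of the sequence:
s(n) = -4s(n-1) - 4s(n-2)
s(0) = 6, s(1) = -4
Characteristic equation: x² + 4x + 4 = 0, which is (x - (-2))².
Repeated root r = -2.
General solution: s(n) = (A + Bn)·(-2)^n.
From s(0) = 6: A = 6.
From s(1) = -4: (A + B)·(-2) = -4 ⇒ B = -4.
So s(n) = \left(6 - 4 n\right) \cdot (-2)^n.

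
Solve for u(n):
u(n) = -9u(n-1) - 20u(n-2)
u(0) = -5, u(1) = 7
Characteristic equation: x² + 9x + 20 = 0, which factors as (x - (-4))(x - (-5)) = 0.
Roots r₁ = -4, r₂ = -5 (distinct).
General solution: u(n) = A·(-4)^n + B·(-5)^n.
From u(0) = -5: A + B = -5.
From u(1) = 7: -4A - 5B = 7.
Solving: A = -18, B = 13.
So u(n) = - 18 \left(-4\right)^{n} + 13 \left(-5\right)^{n}.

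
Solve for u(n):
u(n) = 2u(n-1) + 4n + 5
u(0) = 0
First-order linear with linear forcing.
Homogeneous solution: u_h(n) = A·(2)^n.
Try particular u_p(n) = pn + q. Substituting:
  pn + q = 2(p(n-1) + q) + 4n + 5.
Matching the n-coefficient: p = 2p + 4 ⇒ p = -4.
Matching constants: q = -2p + 2q + 5 ⇒ q = -13.
General: u(n) = A·(2)^n - 4 n - 13.
Apply u(0) = 0: A - 13 = 0 ⇒ A = 13.
So u(n) = 13 \cdot 2^{n} - 4 n - 13.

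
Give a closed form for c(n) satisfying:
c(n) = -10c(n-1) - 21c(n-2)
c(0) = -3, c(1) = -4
Characteristic equation: x² + 10x + 21 = 0, which factors as (x - (-7))(x - (-3)) = 0.
Roots r₁ = -7, r₂ = -3 (distinct).
General solution: c(n) = A·(-7)^n + B·(-3)^n.
From c(0) = -3: A + B = -3.
From c(1) = -4: -7A - 3B = -4.
Solving: A = \frac{13}{4}, B = - \frac{25}{4}.
So c(n) = - \frac{25 \left(-3\right)^{n}}{4} + \frac{13 \left(-7\right)^{n}}{4}.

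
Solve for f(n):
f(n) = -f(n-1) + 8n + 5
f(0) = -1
First-order linear with linear forcing.
Homogeneous solution: f_h(n) = A·(-1)^n.
Try particular f_p(n) = pn + q. Substituting:
  pn + q = -(p(n-1) + q) + 8n + 5.
Matching the n-coefficient: p = -p + 8 ⇒ p = 4.
Matching constants: q = p - q + 5 ⇒ q = \frac{9}{2}.
General: f(n) = A·(-1)^n + 4 n + \frac{9}{2}.
Apply f(0) = -1: A + \frac{9}{2} = -1 ⇒ A = - \frac{11}{2}.
So f(n) = - \frac{11 \left(-1\right)^{n}}{2} + 4 n + \frac{9}{2}.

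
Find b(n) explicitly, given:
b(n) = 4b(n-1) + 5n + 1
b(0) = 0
First-order linear with linear forcing.
Homogeneous solution: b_h(n) = A·(4)^n.
Try particular b_p(n) = pn + q. Substituting:
  pn + q = 4(p(n-1) + q) + 5n + 1.
Matching the n-coefficient: p = 4p + 5 ⇒ p = - \frac{5}{3}.
Matching constants: q = -4p + 4q + 1 ⇒ q = - \frac{23}{9}.
General: b(n) = A·(4)^n - \frac{5 n}{3} - \frac{23}{9}.
Apply b(0) = 0: A - \frac{23}{9} = 0 ⇒ A = \frac{23}{9}.
So b(n) = \frac{23 \cdot 4^{n}}{9} - \frac{5 n}{3} - \frac{23}{9}.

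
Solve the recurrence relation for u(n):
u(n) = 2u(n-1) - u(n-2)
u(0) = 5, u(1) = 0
Characteristic equation: x² - 2x + 1 = 0, which is (x - (1))².
Repeated root r = 1.
General solution: u(n) = (A + Bn)·(1)^n.
From u(0) = 5: A = 5.
From u(1) = 0: (A + B)·(1) = 0 ⇒ B = -5.
So u(n) = \left(5 - 5 n\right) \cdot (1)^n.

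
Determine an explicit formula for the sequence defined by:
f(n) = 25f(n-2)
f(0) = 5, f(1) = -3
Characteristic equation: x² - 25 = 0, which factors as (x - (5))(x - (-5)) = 0.
Roots r₁ = 5, r₂ = -5 (distinct).
General solution: f(n) = A·(5)^n + B·(-5)^n.
From f(0) = 5: A + B = 5.
From f(1) = -3: 5A - 5B = -3.
Solving: A = \frac{11}{5}, B = \frac{14}{5}.
So f(n) = \frac{14 \left(-5\right)^{n}}{5} + \frac{11 \cdot 5^{n}}{5}.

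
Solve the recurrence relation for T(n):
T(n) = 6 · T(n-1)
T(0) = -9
Pure geometric recurrence with ratio 6.
By induction T(n) = T(0) · (6)^n = - 9 \cdot 6^{n}.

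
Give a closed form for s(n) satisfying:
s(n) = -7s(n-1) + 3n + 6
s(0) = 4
First-order linear with linear forcing.
Homogeneous solution: s_h(n) = A·(-7)^n.
Try particular s_p(n) = pn + q. Substituting:
  pn + q = -7(p(n-1) + q) + 3n + 6.
Matching the n-coefficient: p = -7p + 3 ⇒ p = \frac{3}{8}.
Matching constants: q = 7p - 7q + 6 ⇒ q = \frac{69}{64}.
General: s(n) = A·(-7)^n + \frac{3 n}{8} + \frac{69}{64}.
Apply s(0) = 4: A + \frac{69}{64} = 4 ⇒ A = \frac{187}{64}.
So s(n) = \frac{187 \left(-7\right)^{n}}{64} + \frac{3 n}{8} + \frac{69}{64}.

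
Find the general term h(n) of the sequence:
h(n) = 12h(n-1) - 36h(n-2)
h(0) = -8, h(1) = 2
Characteristic equation: x² - 12x + 36 = 0, which is (x - (6))².
Repeated root r = 6.
General solution: h(n) = (A + Bn)·(6)^n.
From h(0) = -8: A = -8.
From h(1) = 2: (A + B)·(6) = 2 ⇒ B = \frac{25}{3}.
So h(n) = \left(\frac{25 n}{3} - 8\right) \cdot (6)^n.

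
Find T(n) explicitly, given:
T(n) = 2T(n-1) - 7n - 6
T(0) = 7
First-order linear with linear forcing.
Homogeneous solution: T_h(n) = A·(2)^n.
Try particular T_p(n) = pn + q. Substituting:
  pn + q = 2(p(n-1) + q) - 7n - 6.
Matching the n-coefficient: p = 2p - 7 ⇒ p = 7.
Matching constants: q = -2p + 2q - 6 ⇒ q = 20.
General: T(n) = A·(2)^n + 7 n + 20.
Apply T(0) = 7: A + 20 = 7 ⇒ A = -13.
So T(n) = - 13 \cdot 2^{n} + 7 n + 20.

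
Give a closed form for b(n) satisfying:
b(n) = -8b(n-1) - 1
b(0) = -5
First-order linear non-homogeneous.
Homogeneous solution: b_h(n) = A·(-8)^n.
Try constant particular solution b_p = K: K = -8K - 1 ⇒ K = - \frac{1}{9}.
General: b(n) = A·(-8)^n - \frac{1}{9}.
Apply b(0) = -5: A - \frac{1}{9} = -5 ⇒ A = - \frac{44}{9}.
So b(n) = - \frac{44 \left(-8\right)^{n}}{9} - \frac{1}{9}.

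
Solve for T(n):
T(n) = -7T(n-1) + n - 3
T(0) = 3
First-order linear with linear forcing.
Homogeneous solution: T_h(n) = A·(-7)^n.
Try particular T_p(n) = pn + q. Substituting:
  pn + q = -7(p(n-1) + q) + n - 3.
Matching the n-coefficient: p = -7p + 1 ⇒ p = \frac{1}{8}.
Matching constants: q = 7p - 7q - 3 ⇒ q = - \frac{17}{64}.
General: T(n) = A·(-7)^n + \frac{n}{8} - \frac{17}{64}.
Apply T(0) = 3: A - \frac{17}{64} = 3 ⇒ A = \frac{209}{64}.
So T(n) = \frac{209 \left(-7\right)^{n}}{64} + \frac{n}{8} - \frac{17}{64}.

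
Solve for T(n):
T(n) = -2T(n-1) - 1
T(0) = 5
First-order linear non-homogeneous.
Homogeneous solution: T_h(n) = A·(-2)^n.
Try constant particular solution T_p = K: K = -2K - 1 ⇒ K = - \frac{1}{3}.
General: T(n) = A·(-2)^n - \frac{1}{3}.
Apply T(0) = 5: A - \frac{1}{3} = 5 ⇒ A = \frac{16}{3}.
So T(n) = \frac{16 \left(-2\right)^{n}}{3} - \frac{1}{3}.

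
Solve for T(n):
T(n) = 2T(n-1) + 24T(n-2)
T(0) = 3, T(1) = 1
Characteristic equation: x² - 2x - 24 = 0, which factors as (x - (-4))(x - (6)) = 0.
Roots r₁ = -4, r₂ = 6 (distinct).
General solution: T(n) = A·(-4)^n + B·(6)^n.
From T(0) = 3: A + B = 3.
From T(1) = 1: -4A + 6B = 1.
Solving: A = \frac{17}{10}, B = \frac{13}{10}.
So T(n) = \frac{17 \left(-4\right)^{n}}{10} + \frac{13 \cdot 6^{n}}{10}.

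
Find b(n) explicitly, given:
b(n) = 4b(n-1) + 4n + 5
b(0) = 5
First-order linear with linear forcing.
Homogeneous solution: b_h(n) = A·(4)^n.
Try particular b_p(n) = pn + q. Substituting:
  pn + q = 4(p(n-1) + q) + 4n + 5.
Matching the n-coefficient: p = 4p + 4 ⇒ p = - \frac{4}{3}.
Matching constants: q = -4p + 4q + 5 ⇒ q = - \frac{31}{9}.
General: b(n) = A·(4)^n - \frac{4 n}{3} - \frac{31}{9}.
Apply b(0) = 5: A - \frac{31}{9} = 5 ⇒ A = \frac{76}{9}.
So b(n) = \frac{76 \cdot 4^{n}}{9} - \frac{4 n}{3} - \frac{31}{9}.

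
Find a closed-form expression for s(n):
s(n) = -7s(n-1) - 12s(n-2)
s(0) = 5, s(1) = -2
Characteristic equation: x² + 7x + 12 = 0, which factors as (x - (-4))(x - (-3)) = 0.
Roots r₁ = -4, r₂ = -3 (distinct).
General solution: s(n) = A·(-4)^n + B·(-3)^n.
From s(0) = 5: A + B = 5.
From s(1) = -2: -4A - 3B = -2.
Solving: A = -13, B = 18.
So s(n) = 18 \left(-3\right)^{n} - 13 \left(-4\right)^{n}.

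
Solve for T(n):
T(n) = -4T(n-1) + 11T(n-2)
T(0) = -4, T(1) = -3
Characteristic equation: x² + 4x - 11 = 0.
Discriminant Δ = (-4)² + 4·(11) = 60.
Roots r₁,₂ = (-4 ± √60)/2, so r₁ = -2 + \sqrt{15}, r₂ = - \sqrt{15} - 2.
General solution: T(n) = A·r₁^n + B·r₂^n.
From the initial conditions, A + B = -4 and r₁A + r₂B = -3.
Since r₁ - r₂ = √60: A = (-3 - (-4)r₂)/√60 = -2 - \frac{11 \sqrt{15}}{30}, and B = -4 - A = -2 + \frac{11 \sqrt{15}}{30}.
So T(n) = \left(-2 - \frac{11 \sqrt{15}}{30}\right)\left(-2 + \sqrt{15}\right)^n + \left(-2 + \frac{11 \sqrt{15}}{30}\right)\left(- \sqrt{15} - 2\right)^n.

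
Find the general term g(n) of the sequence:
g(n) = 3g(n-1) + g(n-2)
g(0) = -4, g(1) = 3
Characteristic equation: x² - 3x - 1 = 0.
Discriminant Δ = (3)² + 4·(1) = 13.
Roots r₁,₂ = (3 ± √13)/2, so r₁ = \frac{3}{2} + \frac{\sqrt{13}}{2}, r₂ = \frac{3}{2} - \frac{\sqrt{13}}{2}.
General solution: g(n) = A·r₁^n + B·r₂^n.
From the initial conditions, A + B = -4 and r₁A + r₂B = 3.
Since r₁ - r₂ = √13: A = (3 - (-4)r₂)/√13 = -2 + \frac{9 \sqrt{13}}{13}, and B = -4 - A = - \frac{9 \sqrt{13}}{13} - 2.
So g(n) = \left(-2 + \frac{9 \sqrt{13}}{13}\right)\left(\frac{3}{2} + \frac{\sqrt{13}}{2}\right)^n + \left(- \frac{9 \sqrt{13}}{13} - 2\right)\left(\frac{3}{2} - \frac{\sqrt{13}}{2}\right)^n.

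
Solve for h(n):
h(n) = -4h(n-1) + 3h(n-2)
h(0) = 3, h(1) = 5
Characteristic equation: x² + 4x - 3 = 0.
Discriminant Δ = (-4)² + 4·(3) = 28.
Roots r₁,₂ = (-4 ± √28)/2, so r₁ = -2 + \sqrt{7}, r₂ = - \sqrt{7} - 2.
General solution: h(n) = A·r₁^n + B·r₂^n.
From the initial conditions, A + B = 3 and r₁A + r₂B = 5.
Since r₁ - r₂ = √28: A = (5 - (3)r₂)/√28 = \frac{3}{2} + \frac{11 \sqrt{7}}{14}, and B = 3 - A = \frac{3}{2} - \frac{11 \sqrt{7}}{14}.
So h(n) = \left(\frac{3}{2} + \frac{11 \sqrt{7}}{14}\right)\left(-2 + \sqrt{7}\right)^n + \left(\frac{3}{2} - \frac{11 \sqrt{7}}{14}\right)\left(- \sqrt{7} - 2\right)^n.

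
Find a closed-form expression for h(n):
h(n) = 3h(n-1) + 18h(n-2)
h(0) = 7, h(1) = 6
Characteristic equation: x² - 3x - 18 = 0, which factors as (x - (-3))(x - (6)) = 0.
Roots r₁ = -3, r₂ = 6 (distinct).
General solution: h(n) = A·(-3)^n + B·(6)^n.
From h(0) = 7: A + B = 7.
From h(1) = 6: -3A + 6B = 6.
Solving: A = 4, B = 3.
So h(n) = 4 \left(-3\right)^{n} + 3 \cdot 6^{n}.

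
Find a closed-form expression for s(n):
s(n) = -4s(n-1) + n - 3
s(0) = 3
First-order linear with linear forcing.
Homogeneous solution: s_h(n) = A·(-4)^n.
Try particular s_p(n) = pn + q. Substituting:
  pn + q = -4(p(n-1) + q) + n - 3.
Matching the n-coefficient: p = -4p + 1 ⇒ p = \frac{1}{5}.
Matching constants: q = 4p - 4q - 3 ⇒ q = - \frac{11}{25}.
General: s(n) = A·(-4)^n + \frac{n}{5} - \frac{11}{25}.
Apply s(0) = 3: A - \frac{11}{25} = 3 ⇒ A = \frac{86}{25}.
So s(n) = \frac{86 \left(-4\right)^{n}}{25} + \frac{n}{5} - \frac{11}{25}.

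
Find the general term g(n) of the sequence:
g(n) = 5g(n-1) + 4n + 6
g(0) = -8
First-order linear with linear forcing.
Homogeneous solution: g_h(n) = A·(5)^n.
Try particular g_p(n) = pn + q. Substituting:
  pn + q = 5(p(n-1) + q) + 4n + 6.
Matching the n-coefficient: p = 5p + 4 ⇒ p = -1.
Matching constants: q = -5p + 5q + 6 ⇒ q = - \frac{11}{4}.
General: g(n) = A·(5)^n - n - \frac{11}{4}.
Apply g(0) = -8: A - \frac{11}{4} = -8 ⇒ A = - \frac{21}{4}.
So g(n) = - \frac{21 \cdot 5^{n}}{4} - n - \frac{11}{4}.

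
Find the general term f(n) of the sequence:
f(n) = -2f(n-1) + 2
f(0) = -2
First-order linear non-homogeneous.
Homogeneous solution: f_h(n) = A·(-2)^n.
Try constant particular solution f_p = K: K = -2K + 2 ⇒ K = \frac{2}{3}.
General: f(n) = A·(-2)^n + \frac{2}{3}.
Apply f(0) = -2: A + \frac{2}{3} = -2 ⇒ A = - \frac{8}{3}.
So f(n) = \frac{2}{3} - \frac{8 \left(-2\right)^{n}}{3}.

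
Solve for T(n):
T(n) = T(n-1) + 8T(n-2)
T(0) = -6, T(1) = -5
Characteristic equation: x² - x - 8 = 0.
Discriminant Δ = (1)² + 4·(8) = 33.
Roots r₁,₂ = (1 ± √33)/2, so r₁ = \frac{1}{2} + \frac{\sqrt{33}}{2}, r₂ = \frac{1}{2} - \frac{\sqrt{33}}{2}.
General solution: T(n) = A·r₁^n + B·r₂^n.
From the initial conditions, A + B = -6 and r₁A + r₂B = -5.
Since r₁ - r₂ = √33: A = (-5 - (-6)r₂)/√33 = -3 - \frac{2 \sqrt{33}}{33}, and B = -6 - A = -3 + \frac{2 \sqrt{33}}{33}.
So T(n) = \left(-3 - \frac{2 \sqrt{33}}{33}\right)\left(\frac{1}{2} + \frac{\sqrt{33}}{2}\right)^n + \left(-3 + \frac{2 \sqrt{33}}{33}\right)\left(\frac{1}{2} - \frac{\sqrt{33}}{2}\right)^n.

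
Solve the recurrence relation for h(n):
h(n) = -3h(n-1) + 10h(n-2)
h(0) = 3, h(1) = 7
Characteristic equation: x² + 3x - 10 = 0, which factors as (x - (-5))(x - (2)) = 0.
Roots r₁ = -5, r₂ = 2 (distinct).
General solution: h(n) = A·(-5)^n + B·(2)^n.
From h(0) = 3: A + B = 3.
From h(1) = 7: -5A + 2B = 7.
Solving: A = - \frac{1}{7}, B = \frac{22}{7}.
So h(n) = - \frac{\left(-5\right)^{n}}{7} + \frac{22 \cdot 2^{n}}{7}.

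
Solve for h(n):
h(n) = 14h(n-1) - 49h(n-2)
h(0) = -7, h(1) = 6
Characteristic equation: x² - 14x + 49 = 0, which is (x - (7))².
Repeated root r = 7.
General solution: h(n) = (A + Bn)·(7)^n.
From h(0) = -7: A = -7.
From h(1) = 6: (A + B)·(7) = 6 ⇒ B = \frac{55}{7}.
So h(n) = \left(\frac{55 n}{7} - 7\right) \cdot (7)^n.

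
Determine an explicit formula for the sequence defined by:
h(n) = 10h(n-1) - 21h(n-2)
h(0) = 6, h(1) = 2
Characteristic equation: x² - 10x + 21 = 0, which factors as (x - (7))(x - (3)) = 0.
Roots r₁ = 7, r₂ = 3 (distinct).
General solution: h(n) = A·(7)^n + B·(3)^n.
From h(0) = 6: A + B = 6.
From h(1) = 2: 7A + 3B = 2.
Solving: A = -4, B = 10.
So h(n) = 10 \cdot 3^{n} - 4 \cdot 7^{n}.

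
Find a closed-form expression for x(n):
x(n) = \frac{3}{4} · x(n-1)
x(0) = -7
Pure geometric recurrence with ratio \frac{3}{4}.
By induction x(n) = x(0) · (\frac{3}{4})^n = - 7 \left(\frac{3}{4}\right)^{n}.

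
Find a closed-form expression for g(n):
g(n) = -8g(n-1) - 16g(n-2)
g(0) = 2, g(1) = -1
Characteristic equation: x² + 8x + 16 = 0, which is (x - (-4))².
Repeated root r = -4.
General solution: g(n) = (A + Bn)·(-4)^n.
From g(0) = 2: A = 2.
From g(1) = -1: (A + B)·(-4) = -1 ⇒ B = - \frac{7}{4}.
So g(n) = \left(2 - \frac{7 n}{4}\right) \cdot (-4)^n.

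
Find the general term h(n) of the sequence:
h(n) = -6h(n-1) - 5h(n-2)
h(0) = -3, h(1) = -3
Characteristic equation: x² + 6x + 5 = 0, which factors as (x - (-5))(x - (-1)) = 0.
Roots r₁ = -5, r₂ = -1 (distinct).
General solution: h(n) = A·(-5)^n + B·(-1)^n.
From h(0) = -3: A + B = -3.
From h(1) = -3: -5A - B = -3.
Solving: A = \frac{3}{2}, B = - \frac{9}{2}.
So h(n) = - \frac{9 \left(-1\right)^{n}}{2} + \frac{3 \left(-5\right)^{n}}{2}.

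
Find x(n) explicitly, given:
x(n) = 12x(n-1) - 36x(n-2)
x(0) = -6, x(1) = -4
Characteristic equation: x² - 12x + 36 = 0, which is (x - (6))².
Repeated root r = 6.
General solution: x(n) = (A + Bn)·(6)^n.
From x(0) = -6: A = -6.
From x(1) = -4: (A + B)·(6) = -4 ⇒ B = \frac{16}{3}.
So x(n) = \left(\frac{16 n}{3} - 6\right) \cdot (6)^n.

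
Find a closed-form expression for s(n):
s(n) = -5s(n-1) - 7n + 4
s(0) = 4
First-order linear with linear forcing.
Homogeneous solution: s_h(n) = A·(-5)^n.
Try particular s_p(n) = pn + q. Substituting:
  pn + q = -5(p(n-1) + q) - 7n + 4.
Matching the n-coefficient: p = -5p - 7 ⇒ p = - \frac{7}{6}.
Matching constants: q = 5p - 5q + 4 ⇒ q = - \frac{11}{36}.
General: s(n) = A·(-5)^n - \frac{7 n}{6} - \frac{11}{36}.
Apply s(0) = 4: A - \frac{11}{36} = 4 ⇒ A = \frac{155}{36}.
So s(n) = \frac{155 \left(-5\right)^{n}}{36} - \frac{7 n}{6} - \frac{11}{36}.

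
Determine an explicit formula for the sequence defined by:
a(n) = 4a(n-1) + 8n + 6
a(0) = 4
First-order linear with linear forcing.
Homogeneous solution: a_h(n) = A·(4)^n.
Try particular a_p(n) = pn + q. Substituting:
  pn + q = 4(p(n-1) + q) + 8n + 6.
Matching the n-coefficient: p = 4p + 8 ⇒ p = - \frac{8}{3}.
Matching constants: q = -4p + 4q + 6 ⇒ q = - \frac{50}{9}.
General: a(n) = A·(4)^n - \frac{8 n}{3} - \frac{50}{9}.
Apply a(0) = 4: A - \frac{50}{9} = 4 ⇒ A = \frac{86}{9}.
So a(n) = \frac{86 \cdot 4^{n}}{9} - \frac{8 n}{3} - \frac{50}{9}.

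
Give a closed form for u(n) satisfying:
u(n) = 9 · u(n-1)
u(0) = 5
Pure geometric recurrence with ratio 9.
By induction u(n) = u(0) · (9)^n = 5 \cdot 9^{n}.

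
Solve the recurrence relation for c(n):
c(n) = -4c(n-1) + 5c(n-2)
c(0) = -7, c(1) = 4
Characteristic equation: x² + 4x - 5 = 0, which factors as (x - (-5))(x - (1)) = 0.
Roots r₁ = -5, r₂ = 1 (distinct).
General solution: c(n) = A·(-5)^n + B·(1)^n.
From c(0) = -7: A + B = -7.
From c(1) = 4: -5A + B = 4.
Solving: A = - \frac{11}{6}, B = - \frac{31}{6}.
So c(n) = - \frac{11 \left(-5\right)^{n}}{6} - \frac{31}{6}.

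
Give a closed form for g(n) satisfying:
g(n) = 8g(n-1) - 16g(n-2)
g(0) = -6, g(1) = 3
Characteristic equation: x² - 8x + 16 = 0, which is (x - (4))².
Repeated root r = 4.
General solution: g(n) = (A + Bn)·(4)^n.
From g(0) = -6: A = -6.
From g(1) = 3: (A + B)·(4) = 3 ⇒ B = \frac{27}{4}.
So g(n) = \left(\frac{27 n}{4} - 6\right) \cdot (4)^n.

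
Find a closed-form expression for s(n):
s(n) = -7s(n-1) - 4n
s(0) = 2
First-order linear with linear forcing.
Homogeneous solution: s_h(n) = A·(-7)^n.
Try particular s_p(n) = pn + q. Substituting:
  pn + q = -7(p(n-1) + q) - 4n.
Matching the n-coefficient: p = -7p - 4 ⇒ p = - \frac{1}{2}.
Matching constants: q = 7p - 7q ⇒ q = - \frac{7}{16}.
General: s(n) = A·(-7)^n - \frac{n}{2} - \frac{7}{16}.
Apply s(0) = 2: A - \frac{7}{16} = 2 ⇒ A = \frac{39}{16}.
So s(n) = \frac{39 \left(-7\right)^{n}}{16} - \frac{n}{2} - \frac{7}{16}.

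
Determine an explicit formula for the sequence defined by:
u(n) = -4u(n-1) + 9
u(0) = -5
First-order linear non-homogeneous.
Homogeneous solution: u_h(n) = A·(-4)^n.
Try constant particular solution u_p = K: K = -4K + 9 ⇒ K = \frac{9}{5}.
General: u(n) = A·(-4)^n + \frac{9}{5}.
Apply u(0) = -5: A + \frac{9}{5} = -5 ⇒ A = - \frac{34}{5}.
So u(n) = \frac{9}{5} - \frac{34 \left(-4\right)^{n}}{5}.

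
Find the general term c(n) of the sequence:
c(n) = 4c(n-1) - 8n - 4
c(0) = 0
First-order linear with linear forcing.
Homogeneous solution: c_h(n) = A·(4)^n.
Try particular c_p(n) = pn + q. Substituting:
  pn + q = 4(p(n-1) + q) - 8n - 4.
Matching the n-coefficient: p = 4p - 8 ⇒ p = \frac{8}{3}.
Matching constants: q = -4p + 4q - 4 ⇒ q = \frac{44}{9}.
General: c(n) = A·(4)^n + \frac{8 n}{3} + \frac{44}{9}.
Apply c(0) = 0: A + \frac{44}{9} = 0 ⇒ A = - \frac{44}{9}.
So c(n) = - \frac{44 \cdot 4^{n}}{9} + \frac{8 n}{3} + \frac{44}{9}.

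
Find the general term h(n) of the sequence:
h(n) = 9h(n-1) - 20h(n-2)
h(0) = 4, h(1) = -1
Characteristic equation: x² - 9x + 20 = 0, which factors as (x - (4))(x - (5)) = 0.
Roots r₁ = 4, r₂ = 5 (distinct).
General solution: h(n) = A·(4)^n + B·(5)^n.
From h(0) = 4: A + B = 4.
From h(1) = -1: 4A + 5B = -1.
Solving: A = 21, B = -17.
So h(n) = 21 \cdot 4^{n} - 17 \cdot 5^{n}.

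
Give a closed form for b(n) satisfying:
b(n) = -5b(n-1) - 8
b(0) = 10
First-order linear non-homogeneous.
Homogeneous solution: b_h(n) = A·(-5)^n.
Try constant particular solution b_p = K: K = -5K - 8 ⇒ K = - \frac{4}{3}.
General: b(n) = A·(-5)^n - \frac{4}{3}.
Apply b(0) = 10: A - \frac{4}{3} = 10 ⇒ A = \frac{34}{3}.
So b(n) = \frac{34 \left(-5\right)^{n}}{3} - \frac{4}{3}.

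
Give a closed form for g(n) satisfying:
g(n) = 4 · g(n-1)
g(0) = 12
Pure geometric recurrence with ratio 4.
By induction g(n) = g(0) · (4)^n = 12 \cdot 4^{n}.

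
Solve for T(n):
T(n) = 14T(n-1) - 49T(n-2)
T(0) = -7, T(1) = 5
Characteristic equation: x² - 14x + 49 = 0, which is (x - (7))².
Repeated root r = 7.
General solution: T(n) = (A + Bn)·(7)^n.
From T(0) = -7: A = -7.
From T(1) = 5: (A + B)·(7) = 5 ⇒ B = \frac{54}{7}.
So T(n) = \left(\frac{54 n}{7} - 7\right) \cdot (7)^n.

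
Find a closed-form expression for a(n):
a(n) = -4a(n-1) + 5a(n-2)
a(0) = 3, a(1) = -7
Characteristic equation: x² + 4x - 5 = 0, which factors as (x - (-5))(x - (1)) = 0.
Roots r₁ = -5, r₂ = 1 (distinct).
General solution: a(n) = A·(-5)^n + B·(1)^n.
From a(0) = 3: A + B = 3.
From a(1) = -7: -5A + B = -7.
Solving: A = \frac{5}{3}, B = \frac{4}{3}.
So a(n) = \frac{5 \left(-5\right)^{n}}{3} + \frac{4}{3}.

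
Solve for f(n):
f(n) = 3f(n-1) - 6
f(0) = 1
First-order linear non-homogeneous.
Homogeneous solution: f_h(n) = A·(3)^n.
Try constant particular solution f_p = K: K = 3K - 6 ⇒ K = 3.
General: f(n) = A·(3)^n + 3.
Apply f(0) = 1: A + 3 = 1 ⇒ A = -2.
So f(n) = 3 - 2 \cdot 3^{n}.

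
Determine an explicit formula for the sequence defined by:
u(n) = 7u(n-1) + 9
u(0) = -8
First-order linear non-homogeneous.
Homogeneous solution: u_h(n) = A·(7)^n.
Try constant particular solution u_p = K: K = 7K + 9 ⇒ K = - \frac{3}{2}.
General: u(n) = A·(7)^n - \frac{3}{2}.
Apply u(0) = -8: A - \frac{3}{2} = -8 ⇒ A = - \frac{13}{2}.
So u(n) = - \frac{13 \cdot 7^{n}}{2} - \frac{3}{2}.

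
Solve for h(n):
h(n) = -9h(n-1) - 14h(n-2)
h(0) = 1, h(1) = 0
Characteristic equation: x² + 9x + 14 = 0, which factors as (x - (-2))(x - (-7)) = 0.
Roots r₁ = -2, r₂ = -7 (distinct).
General solution: h(n) = A·(-2)^n + B·(-7)^n.
From h(0) = 1: A + B = 1.
From h(1) = 0: -2A - 7B = 0.
Solving: A = \frac{7}{5}, B = - \frac{2}{5}.
So h(n) = \frac{7 \left(-2\right)^{n}}{5} - \frac{2 \left(-7\right)^{n}}{5}.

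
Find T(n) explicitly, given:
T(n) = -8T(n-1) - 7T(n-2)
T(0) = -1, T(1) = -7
Characteristic equation: x² + 8x + 7 = 0, which factors as (x - (-7))(x - (-1)) = 0.
Roots r₁ = -7, r₂ = -1 (distinct).
General solution: T(n) = A·(-7)^n + B·(-1)^n.
From T(0) = -1: A + B = -1.
From T(1) = -7: -7A - B = -7.
Solving: A = \frac{4}{3}, B = - \frac{7}{3}.
So T(n) = - \frac{7 \left(-1\right)^{n}}{3} + \frac{4 \left(-7\right)^{n}}{3}.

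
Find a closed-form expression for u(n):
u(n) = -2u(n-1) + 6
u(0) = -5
First-order linear non-homogeneous.
Homogeneous solution: u_h(n) = A·(-2)^n.
Try constant particular solution u_p = K: K = -2K + 6 ⇒ K = 2.
General: u(n) = A·(-2)^n + 2.
Apply u(0) = -5: A + 2 = -5 ⇒ A = -7.
So u(n) = 2 - 7 \left(-2\right)^{n}.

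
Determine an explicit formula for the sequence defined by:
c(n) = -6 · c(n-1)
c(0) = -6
Pure geometric recurrence with ratio -6.
By induction c(n) = c(0) · (-6)^n = - 6 \left(-6\right)^{n}.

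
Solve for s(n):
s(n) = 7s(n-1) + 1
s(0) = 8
First-order linear non-homogeneous.
Homogeneous solution: s_h(n) = A·(7)^n.
Try constant particular solution s_p = K: K = 7K + 1 ⇒ K = - \frac{1}{6}.
General: s(n) = A·(7)^n - \frac{1}{6}.
Apply s(0) = 8: A - \frac{1}{6} = 8 ⇒ A = \frac{49}{6}.
So s(n) = \frac{49 \cdot 7^{n}}{6} - \frac{1}{6}.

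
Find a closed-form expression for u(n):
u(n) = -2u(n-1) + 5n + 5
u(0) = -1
First-order linear with linear forcing.
Homogeneous solution: u_h(n) = A·(-2)^n.
Try particular u_p(n) = pn + q. Substituting:
  pn + q = -2(p(n-1) + q) + 5n + 5.
Matching the n-coefficient: p = -2p + 5 ⇒ p = \frac{5}{3}.
Matching constants: q = 2p - 2q + 5 ⇒ q = \frac{25}{9}.
General: u(n) = A·(-2)^n + \frac{5 n}{3} + \frac{25}{9}.
Apply u(0) = -1: A + \frac{25}{9} = -1 ⇒ A = - \frac{34}{9}.
So u(n) = - \frac{34 \left(-2\right)^{n}}{9} + \frac{5 n}{3} + \frac{25}{9}.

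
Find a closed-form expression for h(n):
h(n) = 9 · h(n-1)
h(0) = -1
Pure geometric recurrence with ratio 9.
By induction h(n) = h(0) · (9)^n = - 9^{n}.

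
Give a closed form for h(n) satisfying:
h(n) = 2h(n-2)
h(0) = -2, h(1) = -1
Characteristic equation: x² - 2 = 0.
Discriminant Δ = (0)² + 4·(2) = 8.
Roots r₁,₂ = (0 ± √8)/2, so r₁ = \sqrt{2}, r₂ = - \sqrt{2}.
General solution: h(n) = A·r₁^n + B·r₂^n.
From the initial conditions, A + B = -2 and r₁A + r₂B = -1.
Since r₁ - r₂ = √8: A = (-1 - (-2)r₂)/√8 = -1 - \frac{\sqrt{2}}{4}, and B = -2 - A = -1 + \frac{\sqrt{2}}{4}.
So h(n) = \left(-1 - \frac{\sqrt{2}}{4}\right)\left(\sqrt{2}\right)^n + \left(-1 + \frac{\sqrt{2}}{4}\right)\left(- \sqrt{2}\right)^n.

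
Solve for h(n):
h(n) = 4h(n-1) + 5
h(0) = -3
First-order linear non-homogeneous.
Homogeneous solution: h_h(n) = A·(4)^n.
Try constant particular solution h_p = K: K = 4K + 5 ⇒ K = - \frac{5}{3}.
General: h(n) = A·(4)^n - \frac{5}{3}.
Apply h(0) = -3: A - \frac{5}{3} = -3 ⇒ A = - \frac{4}{3}.
So h(n) = - \frac{4 \cdot 4^{n}}{3} - \frac{5}{3}.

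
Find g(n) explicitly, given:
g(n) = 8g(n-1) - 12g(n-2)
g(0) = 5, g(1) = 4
Characteristic equation: x² - 8x + 12 = 0, which factors as (x - (2))(x - (6)) = 0.
Roots r₁ = 2, r₂ = 6 (distinct).
General solution: g(n) = A·(2)^n + B·(6)^n.
From g(0) = 5: A + B = 5.
From g(1) = 4: 2A + 6B = 4.
Solving: A = \frac{13}{2}, B = - \frac{3}{2}.
So g(n) = \frac{13 \cdot 2^{n}}{2} - \frac{3 \cdot 6^{n}}{2}.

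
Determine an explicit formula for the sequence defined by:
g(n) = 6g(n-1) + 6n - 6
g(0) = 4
First-order linear with linear forcing.
Homogeneous solution: g_h(n) = A·(6)^n.
Try particular g_p(n) = pn + q. Substituting:
  pn + q = 6(p(n-1) + q) + 6n - 6.
Matching the n-coefficient: p = 6p + 6 ⇒ p = - \frac{6}{5}.
Matching constants: q = -6p + 6q - 6 ⇒ q = - \frac{6}{25}.
General: g(n) = A·(6)^n - \frac{6 n}{5} - \frac{6}{25}.
Apply g(0) = 4: A - \frac{6}{25} = 4 ⇒ A = \frac{106}{25}.
So g(n) = \frac{106 \cdot 6^{n}}{25} - \frac{6 n}{5} - \frac{6}{25}.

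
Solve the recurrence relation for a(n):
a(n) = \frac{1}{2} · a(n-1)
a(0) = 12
Pure geometric recurrence with ratio \frac{1}{2}.
By induction a(n) = a(0) · (\frac{1}{2})^n = 12 \cdot 2^{- n}.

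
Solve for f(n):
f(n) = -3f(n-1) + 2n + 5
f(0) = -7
First-order linear with linear forcing.
Homogeneous solution: f_h(n) = A·(-3)^n.
Try particular f_p(n) = pn + q. Substituting:
  pn + q = -3(p(n-1) + q) + 2n + 5.
Matching the n-coefficient: p = -3p + 2 ⇒ p = \frac{1}{2}.
Matching constants: q = 3p - 3q + 5 ⇒ q = \frac{13}{8}.
General: f(n) = A·(-3)^n + \frac{n}{2} + \frac{13}{8}.
Apply f(0) = -7: A + \frac{13}{8} = -7 ⇒ A = - \frac{69}{8}.
So f(n) = - \frac{69 \left(-3\right)^{n}}{8} + \frac{n}{2} + \frac{13}{8}.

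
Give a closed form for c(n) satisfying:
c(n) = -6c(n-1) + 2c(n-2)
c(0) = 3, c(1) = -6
Characteristic equation: x² + 6x - 2 = 0.
Discriminant Δ = (-6)² + 4·(2) = 44.
Roots r₁,₂ = (-6 ± √44)/2, so r₁ = -3 + \sqrt{11}, r₂ = - \sqrt{11} - 3.
General solution: c(n) = A·r₁^n + B·r₂^n.
From the initial conditions, A + B = 3 and r₁A + r₂B = -6.
Since r₁ - r₂ = √44: A = (-6 - (3)r₂)/√44 = \frac{3 \sqrt{11}}{22} + \frac{3}{2}, and B = 3 - A = \frac{3}{2} - \frac{3 \sqrt{11}}{22}.
So c(n) = \left(\frac{3 \sqrt{11}}{22} + \frac{3}{2}\right)\left(-3 + \sqrt{11}\right)^n + \left(\frac{3}{2} - \frac{3 \sqrt{11}}{22}\right)\left(- \sqrt{11} - 3\right)^n.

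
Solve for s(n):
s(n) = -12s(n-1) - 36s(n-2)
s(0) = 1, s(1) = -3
Characteristic equation: x² + 12x + 36 = 0, which is (x - (-6))².
Repeated root r = -6.
General solution: s(n) = (A + Bn)·(-6)^n.
From s(0) = 1: A = 1.
From s(1) = -3: (A + B)·(-6) = -3 ⇒ B = - \frac{1}{2}.
So s(n) = \left(1 - \frac{n}{2}\right) \cdot (-6)^n.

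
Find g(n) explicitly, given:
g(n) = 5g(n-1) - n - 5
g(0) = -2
First-order linear with linear forcing.
Homogeneous solution: g_h(n) = A·(5)^n.
Try particular g_p(n) = pn + q. Substituting:
  pn + q = 5(p(n-1) + q) - n - 5.
Matching the n-coefficient: p = 5p - 1 ⇒ p = \frac{1}{4}.
Matching constants: q = -5p + 5q - 5 ⇒ q = \frac{25}{16}.
General: g(n) = A·(5)^n + \frac{n}{4} + \frac{25}{16}.
Apply g(0) = -2: A + \frac{25}{16} = -2 ⇒ A = - \frac{57}{16}.
So g(n) = - \frac{57 \cdot 5^{n}}{16} + \frac{n}{4} + \frac{25}{16}.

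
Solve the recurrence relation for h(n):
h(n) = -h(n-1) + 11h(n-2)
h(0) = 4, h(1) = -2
Characteristic equation: x² + x - 11 = 0.
Discriminant Δ = (-1)² + 4·(11) = 45.
Roots r₁,₂ = (-1 ± √45)/2, so r₁ = - \frac{1}{2} + \frac{3 \sqrt{5}}{2}, r₂ = - \frac{3 \sqrt{5}}{2} - \frac{1}{2}.
General solution: h(n) = A·r₁^n + B·r₂^n.
From the initial conditions, A + B = 4 and r₁A + r₂B = -2.
Since r₁ - r₂ = √45: A = (-2 - (4)r₂)/√45 = 2, and B = 4 - A = 2.
So h(n) = \left(2\right)\left(- \frac{1}{2} + \frac{3 \sqrt{5}}{2}\right)^n + \left(2\right)\left(- \frac{3 \sqrt{5}}{2} - \frac{1}{2}\right)^n.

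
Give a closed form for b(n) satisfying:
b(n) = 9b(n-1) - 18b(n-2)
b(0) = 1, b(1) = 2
Characteristic equation: x² - 9x + 18 = 0, which factors as (x - (6))(x - (3)) = 0.
Roots r₁ = 6, r₂ = 3 (distinct).
General solution: b(n) = A·(6)^n + B·(3)^n.
From b(0) = 1: A + B = 1.
From b(1) = 2: 6A + 3B = 2.
Solving: A = - \frac{1}{3}, B = \frac{4}{3}.
So b(n) = \frac{4 \cdot 3^{n}}{3} - \frac{6^{n}}{3}.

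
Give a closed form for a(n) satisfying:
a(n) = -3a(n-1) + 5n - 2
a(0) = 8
First-order linear with linear forcing.
Homogeneous solution: a_h(n) = A·(-3)^n.
Try particular a_p(n) = pn + q. Substituting:
  pn + q = -3(p(n-1) + q) + 5n - 2.
Matching the n-coefficient: p = -3p + 5 ⇒ p = \frac{5}{4}.
Matching constants: q = 3p - 3q - 2 ⇒ q = \frac{7}{16}.
General: a(n) = A·(-3)^n + \frac{5 n}{4} + \frac{7}{16}.
Apply a(0) = 8: A + \frac{7}{16} = 8 ⇒ A = \frac{121}{16}.
So a(n) = \frac{121 \left(-3\right)^{n}}{16} + \frac{5 n}{4} + \frac{7}{16}.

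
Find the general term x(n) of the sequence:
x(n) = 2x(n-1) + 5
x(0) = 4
First-order linear non-homogeneous.
Homogeneous solution: x_h(n) = A·(2)^n.
Try constant particular solution x_p = K: K = 2K + 5 ⇒ K = -5.
General: x(n) = A·(2)^n - 5.
Apply x(0) = 4: A - 5 = 4 ⇒ A = 9.
So x(n) = 9 \cdot 2^{n} - 5.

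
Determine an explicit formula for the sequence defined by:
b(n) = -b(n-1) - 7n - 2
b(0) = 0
First-order linear with linear forcing.
Homogeneous solution: b_h(n) = A·(-1)^n.
Try particular b_p(n) = pn + q. Substituting:
  pn + q = -(p(n-1) + q) - 7n - 2.
Matching the n-coefficient: p = -p - 7 ⇒ p = - \frac{7}{2}.
Matching constants: q = p - q - 2 ⇒ q = - \frac{11}{4}.
General: b(n) = A·(-1)^n - \frac{7 n}{2} - \frac{11}{4}.
Apply b(0) = 0: A - \frac{11}{4} = 0 ⇒ A = \frac{11}{4}.
So b(n) = \frac{11 \left(-1\right)^{n}}{4} - \frac{7 n}{2} - \frac{11}{4}.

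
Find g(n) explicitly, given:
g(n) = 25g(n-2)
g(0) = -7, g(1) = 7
Characteristic equation: x² - 25 = 0, which factors as (x - (-5))(x - (5)) = 0.
Roots r₁ = -5, r₂ = 5 (distinct).
General solution: g(n) = A·(-5)^n + B·(5)^n.
From g(0) = -7: A + B = -7.
From g(1) = 7: -5A + 5B = 7.
Solving: A = - \frac{21}{5}, B = - \frac{14}{5}.
So g(n) = - \frac{21 \left(-5\right)^{n}}{5} - \frac{14 \cdot 5^{n}}{5}.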